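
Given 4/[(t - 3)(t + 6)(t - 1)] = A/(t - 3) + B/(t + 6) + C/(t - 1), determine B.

Cover-up at t = -6: B = 4/[(-6 - 3)(-6 - 1)] = 4/[(-9)(-7)] = 4/63


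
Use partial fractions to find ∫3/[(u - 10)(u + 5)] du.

Decompose: 3/[(u - 10)(u + 5)] = (1/5)/(u - 10) - (1/5)/(u + 5). Integrate each term: (1/5) ln|(u - 10)| - (1/5) ln|(u + 5)| + C


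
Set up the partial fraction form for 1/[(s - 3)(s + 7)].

Distinct linear factors: A/(s - 3) + B/(s + 7)


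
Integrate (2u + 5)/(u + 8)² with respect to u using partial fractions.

Decompose: α = 2, β = 2·(-8) + 5 = -11, so (2u + 5)/(u + 8)² = 2/(u + 8) - 11/(u + 8)². Integrate: ∫ α/(u + 8) du = 2 ln|(u + 8)|; ∫ β/(u + 8)² du = 11/(u + 8). Sum: 2 ln|(u + 8)| + 11/(u + 8) + C


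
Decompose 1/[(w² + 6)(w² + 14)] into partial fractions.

Coefficient matching gives A = C = 0, B = 1/(14-6) = 1/8, D = -B = -1/8
Result: (1/8)/(w² + 6) - (1/8)/(w² + 14)


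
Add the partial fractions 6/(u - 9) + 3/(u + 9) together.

Common denominator (u - 9)(u + 9). Numerator: 6(u + 9) + 3(u - 9) = (6u + 54) + (3u - 27) = 9u + 27
Result: (9u + 27)/[(u - 9)(u + 9)]


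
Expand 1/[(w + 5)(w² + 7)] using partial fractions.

Cover-up at w = -5: P = 1/((-5)² + 7) = 1/32. Then Q = -P = -1/32, R = -P·(0 - 5) = 5/32
Result: (1/32)/(w + 5) - ((1/32)w - 5/32)/(w² + 7)


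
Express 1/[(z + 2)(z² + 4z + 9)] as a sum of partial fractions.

Cover-up at z = -2: A = 1/((-2)² + 4·(-2) + 9) = 1/5. Then B = -A = -1/5, C = -A·(4 - 2) = -2/5
Result: (1/5)/(z + 2) - ((1/5)z + 2/5)/(z² + 4z + 9)


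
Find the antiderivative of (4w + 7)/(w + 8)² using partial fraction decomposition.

Decompose: P = 4, Q = 4·(-8) + 7 = -25, so (4w + 7)/(w + 8)² = 4/(w + 8) - 25/(w + 8)². Integrate: ∫ P/(w + 8) dw = 4 ln|(w + 8)|; ∫ Q/(w + 8)² dw = 25/(w + 8). Sum: 4 ln|(w + 8)| + 25/(w + 8) + C


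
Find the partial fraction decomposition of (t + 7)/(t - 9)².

(t + 7) = P(t - 9) + Q. At t = 9: Q = 1·9 + 7 = 16. Coeff of t: P = 1
Result: 1/(t - 9) + 16/(t - 9)²


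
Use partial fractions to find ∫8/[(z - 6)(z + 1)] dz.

Decompose: 8/[(z - 6)(z + 1)] = (8/7)/(z - 6) - (8/7)/(z + 1). Integrate each term: (8/7) ln|(z - 6)| - (8/7) ln|(z + 1)| + C


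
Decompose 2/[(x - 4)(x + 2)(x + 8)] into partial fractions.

Using cover-up method: α = 1/36, β = -1/18, γ = 1/36
Result: (1/36)/(x - 4) - (1/18)/(x + 2) + (1/36)/(x + 8)


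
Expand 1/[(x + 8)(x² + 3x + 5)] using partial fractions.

Cover-up at x = -8: P = 1/((-8)² + 3·(-8) + 5) = 1/45. Then Q = -P = -1/45, R = -P·(3 - 8) = 1/9
Result: (1/45)/(x + 8) - ((1/45)x - 1/9)/(x² + 3x + 5)


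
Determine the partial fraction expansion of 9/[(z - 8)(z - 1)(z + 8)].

Using cover-up method: α = 9/112, β = -1/7, γ = 1/16
Result: (9/112)/(z - 8) - (1/7)/(z - 1) + (1/16)/(z + 8)


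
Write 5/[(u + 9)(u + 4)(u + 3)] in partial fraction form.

Using cover-up method: A = 1/6, B = -1, C = 5/6
Result: (1/6)/(u + 9) - 1/(u + 4) + (5/6)/(u + 3)


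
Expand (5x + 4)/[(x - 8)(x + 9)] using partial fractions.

At x=8: α = (5·8 + 4)/(8 + 9) = 44/17. At x=-9: β = (5·(-9) + 4)/(-9 - 8) = 41/17
Result: (44/17)/(x - 8) + (41/17)/(x + 9)


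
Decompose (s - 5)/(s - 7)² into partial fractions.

(s - 5) = A(s - 7) + B. At s = 7: B = 1·7 - 5 = 2. Coeff of s: A = 1
Result: 1/(s - 7) + 2/(s - 7)²


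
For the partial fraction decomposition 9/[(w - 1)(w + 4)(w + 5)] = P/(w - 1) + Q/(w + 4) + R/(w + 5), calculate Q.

Cover-up at w = -4: Q = 9/[(-4 - 1)(-4 + 5)] = 9/[(-5)(1)] = -9/5


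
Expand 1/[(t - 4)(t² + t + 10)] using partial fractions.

Cover-up at t = 4: A = 1/(4² + 1·4 + 10) = 1/30. Then B = -A = -1/30, C = -A·(1 + 4) = -1/6
Result: (1/30)/(t - 4) - ((1/30)t + 1/6)/(t² + t + 10)


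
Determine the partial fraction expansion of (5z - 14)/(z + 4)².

(5z - 14) = A(z + 4) + B. At z = -4: B = 5·(-4) - 14 = -34. Coeff of z: A = 5
Result: 5/(z + 4) - 34/(z + 4)²


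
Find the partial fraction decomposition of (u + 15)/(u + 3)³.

(u + 15) = P(u + 3)² + Q(u + 3) + R. At u = -3: R = 1·(-3) + 15 = 12. Coefficients: P = 0, Q = 1
Result: 1/(u + 3)² + 12/(u + 3)³


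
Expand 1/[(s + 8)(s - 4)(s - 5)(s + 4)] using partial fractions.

Using Heaviside cover-up: (-1/624)/(s + 8) - (1/96)/(s - 4) + (1/117)/(s - 5) + (1/288)/(s + 4)


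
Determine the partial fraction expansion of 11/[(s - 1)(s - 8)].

11/(s - 1)(s - 8) = A/(s - 1) + B/(s - 8). A = 11/(1 - 8) = -11/7, B = 11/(8 - 1) = 11/7
Result: (-11/7)/(s - 1) + (11/7)/(s - 8)


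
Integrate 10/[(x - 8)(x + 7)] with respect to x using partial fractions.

Decompose: 10/[(x - 8)(x + 7)] = (2/3)/(x - 8) - (2/3)/(x + 7). Integrate each term: (2/3) ln|(x - 8)| - (2/3) ln|(x + 7)| + C


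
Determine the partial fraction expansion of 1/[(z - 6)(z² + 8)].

Cover-up at z = 6: P = 1/(6² + 8) = 1/44. Then Q = -P = -1/44, R = -P·(0 + 6) = -3/22
Result: (1/44)/(z - 6) - ((1/44)z + 3/22)/(z² + 8)


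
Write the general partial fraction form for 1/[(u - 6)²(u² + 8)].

Repeated linear + quadratic: A/(u - 6) + B/(u - 6)² + (Cu + D)/(u² + 8)


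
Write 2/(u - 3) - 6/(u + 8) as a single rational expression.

Common denominator (u - 3)(u + 8). Numerator: 2(u + 8) - 6(u - 3) = (2u + 16) - (6u - 18) = -4u + 34
Result: (-4u + 34)/[(u - 3)(u + 8)]


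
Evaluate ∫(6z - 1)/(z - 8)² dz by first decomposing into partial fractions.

Decompose: α = 6, β = 6·8 - 1 = 47, so (6z - 1)/(z - 8)² = 6/(z - 8) + 47/(z - 8)². Integrate: ∫ α/(z - 8) dz = 6 ln|(z - 8)|; ∫ β/(z - 8)² dz = -47/(z - 8). Sum: 6 ln|(z - 8)| - 47/(z - 8) + C


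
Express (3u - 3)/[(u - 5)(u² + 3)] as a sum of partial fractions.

At u=5: α = (3·5 - 3)/(5² + 3) = 3/7. β = -α = -3/7, γ = 3 - 5·α = 6/7
Result: (3/7)/(u - 5) - ((3/7)u - 6/7)/(u² + 3)


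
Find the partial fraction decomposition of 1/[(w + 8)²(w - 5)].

Cover-up at w=5: R = 1/(5 + 8)² = 1/169. Cover-up at w=-8: Q = 1/(-8 - 5) = -1/13. Comparing w² coeff: P = -R = -1/169
Result: (-1/169)/(w + 8) - (1/13)/(w + 8)² + (1/169)/(w - 5)


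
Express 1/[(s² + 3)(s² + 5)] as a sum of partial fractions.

Coefficient matching gives P = R = 0, Q = 1/(5-3) = 1/2, S = -Q = -1/2
Result: (1/2)/(s² + 3) - (1/2)/(s² + 5)


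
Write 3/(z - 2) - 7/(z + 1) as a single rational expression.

Common denominator (z - 2)(z + 1). Numerator: 3(z + 1) - 7(z - 2) = (3z + 3) - (7z - 14) = -4z + 17
Result: (-4z + 17)/[(z - 2)(z + 1)]


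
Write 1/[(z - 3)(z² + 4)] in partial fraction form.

Cover-up at z = 3: A = 1/(3² + 4) = 1/13. Then B = -A = -1/13, C = -A·(0 + 3) = -3/13
Result: (1/13)/(z - 3) - ((1/13)z + 3/13)/(z² + 4)


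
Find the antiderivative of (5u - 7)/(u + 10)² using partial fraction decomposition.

Decompose: α = 5, β = 5·(-10) - 7 = -57, so (5u - 7)/(u + 10)² = 5/(u + 10) - 57/(u + 10)². Integrate: ∫ α/(u + 10) du = 5 ln|(u + 10)|; ∫ β/(u + 10)² du = 57/(u + 10). Sum: 5 ln|(u + 10)| + 57/(u + 10) + C


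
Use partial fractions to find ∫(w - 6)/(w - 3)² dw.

Decompose: α = 1, β = 1·3 - 6 = -3, so (w - 6)/(w - 3)² = 1/(w - 3) - 3/(w - 3)². Integrate: ∫ α/(w - 3) dw = ln|(w - 3)|; ∫ β/(w - 3)² dw = 3/(w - 3). Sum: ln|(w - 3)| + 3/(w - 3) + C


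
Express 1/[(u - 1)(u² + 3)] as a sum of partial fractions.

Cover-up at u = 1: α = 1/(1² + 3) = 1/4. Then β = -α = -1/4, γ = -α·(0 + 1) = -1/4
Result: (1/4)/(u - 1) - ((1/4)u + 1/4)/(u² + 3)


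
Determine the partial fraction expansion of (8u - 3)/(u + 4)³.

(8u - 3) = α(u + 4)² + β(u + 4) + γ. At u = -4: γ = 8·(-4) - 3 = -35. Coefficients: α = 0, β = 8
Result: 8/(u + 4)² - 35/(u + 4)³


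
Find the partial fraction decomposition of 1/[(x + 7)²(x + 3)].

Cover-up at x=-3: γ = 1/(-3 + 7)² = 1/16. Cover-up at x=-7: β = 1/(-7 + 3) = -1/4. Comparing x² coeff: α = -γ = -1/16
Result: (-1/16)/(x + 7) - (1/4)/(x + 7)² + (1/16)/(x + 3)


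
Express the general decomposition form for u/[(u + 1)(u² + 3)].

Linear + irreducible quadratic: P/(u + 1) + (Qu + R)/(u² + 3)


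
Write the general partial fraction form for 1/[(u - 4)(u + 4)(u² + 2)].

Two linear + quadratic: P/(u - 4) + Q/(u + 4) + (Ru + S)/(u² + 2)


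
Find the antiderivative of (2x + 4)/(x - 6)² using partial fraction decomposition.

Decompose: A = 2, B = 2·6 + 4 = 16, so (2x + 4)/(x - 6)² = 2/(x - 6) + 16/(x - 6)². Integrate: ∫ A/(x - 6) dx = 2 ln|(x - 6)|; ∫ B/(x - 6)² dx = -16/(x - 6). Sum: 2 ln|(x - 6)| - 16/(x - 6) + C


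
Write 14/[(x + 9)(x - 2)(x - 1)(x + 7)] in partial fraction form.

Using Heaviside cover-up: (-7/110)/(x + 9) + (14/99)/(x - 2) - (7/40)/(x - 1) + (7/72)/(x + 7)


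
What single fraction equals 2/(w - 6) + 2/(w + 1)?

Common denominator (w - 6)(w + 1). Numerator: 2(w + 1) + 2(w - 6) = (2w + 2) + (2w - 12) = 4w - 10
Result: (4w - 10)/[(w - 6)(w + 1)]


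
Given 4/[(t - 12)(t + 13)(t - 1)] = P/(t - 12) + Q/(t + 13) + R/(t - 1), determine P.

Cover-up at t = 12: P = 4/[(12 + 13)(12 - 1)] = 4/[(25)(11)] = 4/275


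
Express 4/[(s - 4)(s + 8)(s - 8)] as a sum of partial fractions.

Using cover-up method: α = -1/12, β = 1/48, γ = 1/16
Result: (-1/12)/(s - 4) + (1/48)/(s + 8) + (1/16)/(s - 8)


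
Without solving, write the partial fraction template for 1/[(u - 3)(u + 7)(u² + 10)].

Two linear + quadratic: A/(u - 3) + B/(u + 7) + (Cu + D)/(u² + 10)


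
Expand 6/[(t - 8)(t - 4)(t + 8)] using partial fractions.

Using cover-up method: P = 3/32, Q = -1/8, R = 1/32
Result: (3/32)/(t - 8) - (1/8)/(t - 4) + (1/32)/(t + 8)


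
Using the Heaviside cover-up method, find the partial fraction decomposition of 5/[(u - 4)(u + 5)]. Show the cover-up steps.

Cover (u - 4): set u=4, get α = 5/(4 + 5) = 5/9. Cover (u + 5): set u=-5, get β = 5/(-5 - 4) = -5/9.
Result: (5/9)/(u - 4) - (5/9)/(u + 5)


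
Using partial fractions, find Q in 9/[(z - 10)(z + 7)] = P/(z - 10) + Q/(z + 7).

Cover-up at z = -7: Q = 9/(-7 - 10) = -9/17


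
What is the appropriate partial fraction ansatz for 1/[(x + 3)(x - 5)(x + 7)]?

Three distinct linear factors: A/(x + 3) + B/(x - 5) + C/(x + 7)


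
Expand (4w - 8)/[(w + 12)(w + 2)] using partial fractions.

At w=-12: A = (4·(-12) - 8)/(-12 + 2) = 28/5. At w=-2: B = (4·(-2) - 8)/(-2 + 12) = -8/5
Result: (28/5)/(w + 12) - (8/5)/(w + 2)


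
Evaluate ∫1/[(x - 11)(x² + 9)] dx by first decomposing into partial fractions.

Cover-up at x=11: A = 1/(11²+9) = 1/130. Coeff matching: B = -1/130, C = -11/130. Decomposition: (1/130)/(x - 11) - ((1/130)x + 11/130)/(x² + 9). Integrate: linear → ln, quadratic → (1/2)ln + arctan: (1/130) ln|(x - 11)| - (1/260) ln(x² + 9) - (11/390) arctan(x/3) + C


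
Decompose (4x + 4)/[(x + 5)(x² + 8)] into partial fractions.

At x=-5: A = (4·(-5) + 4)/((-5)² + 8) = -16/33. B = -A = 16/33, C = 4 - (-5)·A = 52/33
Result: (-16/33)/(x + 5) + ((16/33)x + 52/33)/(x² + 8)


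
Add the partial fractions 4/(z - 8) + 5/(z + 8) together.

Common denominator (z - 8)(z + 8). Numerator: 4(z + 8) + 5(z - 8) = (4z + 32) + (5z - 40) = 9z - 8
Result: (9z - 8)/[(z - 8)(z + 8)]


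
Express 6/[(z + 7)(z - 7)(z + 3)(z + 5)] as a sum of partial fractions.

Using Heaviside cover-up: (-3/56)/(z + 7) + (1/280)/(z - 7) - (3/40)/(z + 3) + (1/8)/(z + 5)


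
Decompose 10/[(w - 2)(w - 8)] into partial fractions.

10/(w - 2)(w - 8) = P/(w - 2) + Q/(w - 8). P = 10/(2 - 8) = -5/3, Q = 10/(8 - 2) = 5/3
Result: (-5/3)/(w - 2) + (5/3)/(w - 8)


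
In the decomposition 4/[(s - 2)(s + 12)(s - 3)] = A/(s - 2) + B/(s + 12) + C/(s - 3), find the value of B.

Cover-up at s = -12: B = 4/[(-12 - 2)(-12 - 3)] = 4/[(-14)(-15)] = 4/210 = 2/105


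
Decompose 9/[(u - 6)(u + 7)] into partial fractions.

9/(u - 6)(u + 7) = α/(u - 6) + β/(u + 7). α = 9/(6 + 7) = 9/13, β = 9/(-7 - 6) = -9/13
Result: (9/13)/(u - 6) - (9/13)/(u + 7)


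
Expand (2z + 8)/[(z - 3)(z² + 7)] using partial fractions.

At z=3: P = (2·3 + 8)/(3² + 7) = 7/8. Q = -P = -7/8, R = 2 - 3·P = -5/8
Result: (7/8)/(z - 3) - ((7/8)z + 5/8)/(z² + 7)


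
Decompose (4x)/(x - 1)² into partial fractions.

(4x) = P(x - 1) + Q. At x = 1: Q = 4·1 + 0 = 4. Coeff of x: P = 4
Result: 4/(x - 1) + 4/(x - 1)²


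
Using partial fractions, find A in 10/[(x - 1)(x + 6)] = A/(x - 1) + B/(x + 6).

Cover-up at x = 1: A = 10/(1 + 6) = 10/7


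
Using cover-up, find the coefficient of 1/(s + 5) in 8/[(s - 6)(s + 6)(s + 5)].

Cover (s + 5), set s=-5: 8/[(-5 - 6)(-5 + 6)] = -8/11


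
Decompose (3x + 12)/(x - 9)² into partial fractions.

(3x + 12) = α(x - 9) + β. At x = 9: β = 3·9 + 12 = 39. Coeff of x: α = 3
Result: 3/(x - 9) + 39/(x - 9)²


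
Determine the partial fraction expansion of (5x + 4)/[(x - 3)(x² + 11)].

At x=3: α = (5·3 + 4)/(3² + 11) = 19/20. β = -α = -19/20, γ = 5 - 3·α = 43/20
Result: (19/20)/(x - 3) - ((19/20)x - 43/20)/(x² + 11)


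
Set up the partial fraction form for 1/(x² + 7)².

Repeated quadratic factor: (Ax + B)/(x² + 7) + (Cx + D)/(x² + 7)²


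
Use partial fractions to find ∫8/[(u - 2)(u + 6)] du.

Decompose: 8/[(u - 2)(u + 6)] = 1/(u - 2) - 1/(u + 6). Integrate each term: ln|(u - 2)| - ln|(u + 6)| + C


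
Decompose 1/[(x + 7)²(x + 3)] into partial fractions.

Cover-up at x=-3: R = 1/(-3 + 7)² = 1/16. Cover-up at x=-7: Q = 1/(-7 + 3) = -1/4. Comparing x² coeff: P = -R = -1/16
Result: (-1/16)/(x + 7) - (1/4)/(x + 7)² + (1/16)/(x + 3)


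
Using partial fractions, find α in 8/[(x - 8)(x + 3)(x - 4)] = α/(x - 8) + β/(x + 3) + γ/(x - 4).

Cover-up at x = 8: α = 8/[(8 + 3)(8 - 4)] = 8/[(11)(4)] = 8/44 = 2/11


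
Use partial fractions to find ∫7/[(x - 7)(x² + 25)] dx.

Cover-up at x=7: P = 7/(7²+25) = 7/74. Coeff matching: Q = -7/74, R = -49/74. Decomposition: (7/74)/(x - 7) - ((7/74)x + 49/74)/(x² + 25). Integrate: linear → ln, quadratic → (1/2)ln + arctan: (7/74) ln|(x - 7)| - (7/148) ln(x² + 25) - (49/370) arctan(x/5) + C


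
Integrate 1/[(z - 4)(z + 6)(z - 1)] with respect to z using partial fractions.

Cover-up: P = 1/30, Q = 1/70, R = -1/21. Decomposition: (1/30)/(z - 4) + (1/70)/(z + 6) - (1/21)/(z - 1). Integrate each term: (1/30) ln|(z - 4)| + (1/70) ln|(z + 6)| - (1/21) ln|(z - 1)| + C


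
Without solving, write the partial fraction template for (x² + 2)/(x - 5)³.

Repeated linear factor (power 3): A/(x - 5) + B/(x - 5)² + C/(x - 5)³


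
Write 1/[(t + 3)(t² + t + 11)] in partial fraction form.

Cover-up at t = -3: A = 1/((-3)² + 1·(-3) + 11) = 1/17. Then B = -A = -1/17, C = -A·(1 - 3) = 2/17
Result: (1/17)/(t + 3) - ((1/17)t - 2/17)/(t² + t + 11)


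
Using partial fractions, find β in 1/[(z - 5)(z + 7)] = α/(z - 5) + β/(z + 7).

Cover-up at z = -7: β = 1/(-7 - 5) = -1/12


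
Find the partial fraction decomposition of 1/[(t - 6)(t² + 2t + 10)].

Cover-up at t = 6: P = 1/(6² + 2·6 + 10) = 1/58. Then Q = -P = -1/58, R = -P·(2 + 6) = -4/29
Result: (1/58)/(t - 6) - ((1/58)t + 4/29)/(t² + 2t + 10)


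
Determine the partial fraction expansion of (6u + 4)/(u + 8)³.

(6u + 4) = α(u + 8)² + β(u + 8) + γ. At u = -8: γ = 6·(-8) + 4 = -44. Coefficients: α = 0, β = 6
Result: 6/(u + 8)² - 44/(u + 8)³


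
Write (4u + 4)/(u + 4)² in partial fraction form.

(4u + 4) = P(u + 4) + Q. At u = -4: Q = 4·(-4) + 4 = -12. Coeff of u: P = 4
Result: 4/(u + 4) - 12/(u + 4)²


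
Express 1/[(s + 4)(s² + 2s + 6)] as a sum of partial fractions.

Cover-up at s = -4: P = 1/((-4)² + 2·(-4) + 6) = 1/14. Then Q = -P = -1/14, R = -P·(2 - 4) = 1/7
Result: (1/14)/(s + 4) - ((1/14)s - 1/7)/(s² + 2s + 6)


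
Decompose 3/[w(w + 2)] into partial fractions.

3/w(w + 2) = A/w + B/(w + 2). A = 3/(0 + 2) = 3/2, B = 3/(-2 - 0) = -3/2
Result: (3/2)/w - (3/2)/(w + 2)


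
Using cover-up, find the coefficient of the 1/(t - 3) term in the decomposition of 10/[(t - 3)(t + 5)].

Cover (t - 3), set t=3: 10/((t + 5) at t=3) = 10/(8) = 5/4


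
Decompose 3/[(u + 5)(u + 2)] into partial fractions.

3/(u + 5)(u + 2) = α/(u + 5) + β/(u + 2). α = 3/(-5 + 2) = -1, β = 3/(-2 + 5) = 1
Result: -1/(u + 5) + 1/(u + 2)


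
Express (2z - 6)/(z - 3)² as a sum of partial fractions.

(2z - 6) = α(z - 3) + β. At z = 3: β = 2·3 - 6 = 0. Coeff of z: α = 2
Result: 2/(z - 3)


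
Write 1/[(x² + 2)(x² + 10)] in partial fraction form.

Coefficient matching gives P = R = 0, Q = 1/(10-2) = 1/8, S = -Q = -1/8
Result: (1/8)/(x² + 2) - (1/8)/(x² + 10)


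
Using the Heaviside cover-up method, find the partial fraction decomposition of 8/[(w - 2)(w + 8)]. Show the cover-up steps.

Cover (w - 2): set w=2, get α = 8/(2 + 8) = 4/5. Cover (w + 8): set w=-8, get β = 8/(-8 - 2) = -4/5.
Result: (4/5)/(w - 2) - (4/5)/(w + 8)


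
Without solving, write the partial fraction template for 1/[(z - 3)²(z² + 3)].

Repeated linear + quadratic: P/(z - 3) + Q/(z - 3)² + (Rz + S)/(z² + 3)


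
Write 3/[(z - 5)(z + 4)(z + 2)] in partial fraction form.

Using cover-up method: A = 1/21, B = 1/6, C = -3/14
Result: (1/21)/(z - 5) + (1/6)/(z + 4) - (3/14)/(z + 2)


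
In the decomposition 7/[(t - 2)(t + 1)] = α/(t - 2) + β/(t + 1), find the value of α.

Cover-up at t = 2: α = 7/(2 + 1) = 7/3


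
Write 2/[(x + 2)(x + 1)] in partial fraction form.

2/(x + 2)(x + 1) = α/(x + 2) + β/(x + 1). α = 2/(-2 + 1) = -2, β = 2/(-1 + 2) = 2
Result: -2/(x + 2) + 2/(x + 1)


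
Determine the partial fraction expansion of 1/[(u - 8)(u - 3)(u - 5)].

Using cover-up method: A = 1/15, B = 1/10, C = -1/6
Result: (1/15)/(u - 8) + (1/10)/(u - 3) - (1/6)/(u - 5)


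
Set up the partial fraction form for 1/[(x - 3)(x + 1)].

Distinct linear factors: A/(x - 3) + B/(x + 1)


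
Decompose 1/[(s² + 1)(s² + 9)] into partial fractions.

Coefficient matching gives A = C = 0, B = 1/(9-1) = 1/8, D = -B = -1/8
Result: (1/8)/(s² + 1) - (1/8)/(s² + 9)


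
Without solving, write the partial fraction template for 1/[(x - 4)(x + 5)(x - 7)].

Three distinct linear factors: α/(x - 4) + β/(x + 5) + γ/(x - 7)


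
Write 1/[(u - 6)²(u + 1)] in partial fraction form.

Cover-up at u=-1: γ = 1/(-1 - 6)² = 1/49. Cover-up at u=6: β = 1/(6 + 1) = 1/7. Comparing u² coeff: α = -γ = -1/49
Result: (-1/49)/(u - 6) + (1/7)/(u - 6)² + (1/49)/(u + 1)


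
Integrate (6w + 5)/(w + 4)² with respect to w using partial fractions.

Decompose: A = 6, B = 6·(-4) + 5 = -19, so (6w + 5)/(w + 4)² = 6/(w + 4) - 19/(w + 4)². Integrate: ∫ A/(w + 4) dw = 6 ln|(w + 4)|; ∫ B/(w + 4)² dw = 19/(w + 4). Sum: 6 ln|(w + 4)| + 19/(w + 4) + C


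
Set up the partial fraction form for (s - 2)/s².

Repeated linear factor: α/s + β/s²


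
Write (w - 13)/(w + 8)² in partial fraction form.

(w - 13) = P(w + 8) + Q. At w = -8: Q = 1·(-8) - 13 = -21. Coeff of w: P = 1
Result: 1/(w + 8) - 21/(w + 8)²


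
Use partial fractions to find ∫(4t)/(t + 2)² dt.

Decompose: α = 4, β = 4·(-2) + 0 = -8, so (4t)/(t + 2)² = 4/(t + 2) - 8/(t + 2)². Integrate: ∫ α/(t + 2) dt = 4 ln|(t + 2)|; ∫ β/(t + 2)² dt = 8/(t + 2). Sum: 4 ln|(t + 2)| + 8/(t + 2) + C


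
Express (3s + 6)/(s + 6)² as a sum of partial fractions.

(3s + 6) = α(s + 6) + β. At s = -6: β = 3·(-6) + 6 = -12. Coeff of s: α = 3
Result: 3/(s + 6) - 12/(s + 6)²


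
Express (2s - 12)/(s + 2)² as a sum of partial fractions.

(2s - 12) = α(s + 2) + β. At s = -2: β = 2·(-2) - 12 = -16. Coeff of s: α = 2
Result: 2/(s + 2) - 16/(s + 2)²


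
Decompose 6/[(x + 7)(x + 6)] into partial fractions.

6/(x + 7)(x + 6) = P/(x + 7) + Q/(x + 6). P = 6/(-7 + 6) = -6, Q = 6/(-6 + 7) = 6
Result: -6/(x + 7) + 6/(x + 6)


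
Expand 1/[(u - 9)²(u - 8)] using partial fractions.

Cover-up at u=8: C = 1/(8 - 9)² = 1. Cover-up at u=9: B = 1/(9 - 8) = 1. Comparing u² coeff: A = -C = -1
Result: -1/(u - 9) + 1/(u - 9)² + 1/(u - 8)


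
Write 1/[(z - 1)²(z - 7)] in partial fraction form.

Cover-up at z=7: C = 1/(7 - 1)² = 1/36. Cover-up at z=1: B = 1/(1 - 7) = -1/6. Comparing z² coeff: A = -C = -1/36
Result: (-1/36)/(z - 1) - (1/6)/(z - 1)² + (1/36)/(z - 7)


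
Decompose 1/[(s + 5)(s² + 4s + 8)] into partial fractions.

Cover-up at s = -5: α = 1/((-5)² + 4·(-5) + 8) = 1/13. Then β = -α = -1/13, γ = -α·(4 - 5) = 1/13
Result: (1/13)/(s + 5) - ((1/13)s - 1/13)/(s² + 4s + 8)


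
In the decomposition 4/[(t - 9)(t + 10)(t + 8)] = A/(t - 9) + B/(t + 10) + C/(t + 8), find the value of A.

Cover-up at t = 9: A = 4/[(9 + 10)(9 + 8)] = 4/[(19)(17)] = 4/323


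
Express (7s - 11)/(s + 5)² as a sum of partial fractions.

(7s - 11) = A(s + 5) + B. At s = -5: B = 7·(-5) - 11 = -46. Coeff of s: A = 7
Result: 7/(s + 5) - 46/(s + 5)²


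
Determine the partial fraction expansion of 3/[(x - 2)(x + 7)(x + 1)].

Using cover-up method: α = 1/9, β = 1/18, γ = -1/6
Result: (1/9)/(x - 2) + (1/18)/(x + 7) - (1/6)/(x + 1)


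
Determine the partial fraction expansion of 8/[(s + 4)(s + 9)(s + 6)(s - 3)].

Using Heaviside cover-up: (-4/35)/(s + 4) - (2/45)/(s + 9) + (4/27)/(s + 6) + (2/189)/(s - 3)


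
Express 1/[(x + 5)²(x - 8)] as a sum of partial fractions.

Cover-up at x=8: R = 1/(8 + 5)² = 1/169. Cover-up at x=-5: Q = 1/(-5 - 8) = -1/13. Comparing x² coeff: P = -R = -1/169
Result: (-1/169)/(x + 5) - (1/13)/(x + 5)² + (1/169)/(x - 8)


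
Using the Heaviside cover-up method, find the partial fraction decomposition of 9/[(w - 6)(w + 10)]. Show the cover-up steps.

Cover (w - 6): set w=6, get A = 9/(6 + 10) = 9/16. Cover (w + 10): set w=-10, get B = 9/(-10 - 6) = -9/16.
Result: (9/16)/(w - 6) - (9/16)/(w + 10)


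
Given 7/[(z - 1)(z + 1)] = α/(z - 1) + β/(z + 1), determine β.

Cover-up at z = -1: β = 7/(-1 - 1) = -7/2


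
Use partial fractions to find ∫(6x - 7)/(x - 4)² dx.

Decompose: α = 6, β = 6·4 - 7 = 17, so (6x - 7)/(x - 4)² = 6/(x - 4) + 17/(x - 4)². Integrate: ∫ α/(x - 4) dx = 6 ln|(x - 4)|; ∫ β/(x - 4)² dx = -17/(x - 4). Sum: 6 ln|(x - 4)| - 17/(x - 4) + C


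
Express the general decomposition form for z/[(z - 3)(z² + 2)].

Linear + irreducible quadratic: A/(z - 3) + (Bz + C)/(z² + 2)


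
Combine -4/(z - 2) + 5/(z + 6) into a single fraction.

Common denominator (z - 2)(z + 6). Numerator: -4(z + 6) + 5(z - 2) = (-4z - 24) + (5z - 10) = z - 34
Result: (z - 34)/[(z - 2)(z + 6)]


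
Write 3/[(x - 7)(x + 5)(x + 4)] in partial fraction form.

Using cover-up method: P = 1/44, Q = 1/4, R = -3/11
Result: (1/44)/(x - 7) + (1/4)/(x + 5) - (3/11)/(x + 4)


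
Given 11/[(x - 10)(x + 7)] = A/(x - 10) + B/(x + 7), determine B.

Cover-up at x = -7: B = 11/(-7 - 10) = -11/17


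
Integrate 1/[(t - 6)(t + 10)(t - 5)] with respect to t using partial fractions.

Cover-up: P = 1/16, Q = 1/240, R = -1/15. Decomposition: (1/16)/(t - 6) + (1/240)/(t + 10) - (1/15)/(t - 5). Integrate each term: (1/16) ln|(t - 6)| + (1/240) ln|(t + 10)| - (1/15) ln|(t - 5)| + C


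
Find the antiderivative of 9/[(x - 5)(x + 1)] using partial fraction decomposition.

Decompose: 9/[(x - 5)(x + 1)] = (3/2)/(x - 5) - (3/2)/(x + 1). Integrate each term: (3/2) ln|(x - 5)| - (3/2) ln|(x + 1)| + C


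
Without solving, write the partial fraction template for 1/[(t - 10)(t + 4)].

Distinct linear factors: P/(t - 10) + Q/(t + 4)


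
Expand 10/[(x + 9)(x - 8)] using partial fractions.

10/(x + 9)(x - 8) = A/(x + 9) + B/(x - 8). A = 10/(-9 - 8) = -10/17, B = 10/(8 + 9) = 10/17
Result: (-10/17)/(x + 9) + (10/17)/(x - 8)


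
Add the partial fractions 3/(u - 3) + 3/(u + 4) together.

Common denominator (u - 3)(u + 4). Numerator: 3(u + 4) + 3(u - 3) = (3u + 12) + (3u - 9) = 6u + 3
Result: (6u + 3)/[(u - 3)(u + 4)]


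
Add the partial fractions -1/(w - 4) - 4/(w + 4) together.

Common denominator (w - 4)(w + 4). Numerator: -1(w + 4) - 4(w - 4) = (-w - 4) - (4w - 16) = -5w + 12
Result: (-5w + 12)/[(w - 4)(w + 4)]


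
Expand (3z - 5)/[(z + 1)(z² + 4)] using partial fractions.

At z=-1: A = (3·(-1) - 5)/((-1)² + 4) = -8/5. B = -A = 8/5, C = 3 - (-1)·A = 7/5
Result: (-8/5)/(z + 1) + ((8/5)z + 7/5)/(z² + 4)


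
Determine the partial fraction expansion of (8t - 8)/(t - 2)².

(8t - 8) = A(t - 2) + B. At t = 2: B = 8·2 - 8 = 8. Coeff of t: A = 8
Result: 8/(t - 2) + 8/(t - 2)²


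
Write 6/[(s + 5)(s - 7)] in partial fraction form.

6/(s + 5)(s - 7) = α/(s + 5) + β/(s - 7). α = 6/(-5 - 7) = -1/2, β = 6/(7 + 5) = 1/2
Result: (-1/2)/(s + 5) + (1/2)/(s - 7)


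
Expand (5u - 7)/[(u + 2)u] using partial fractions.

At u=-2: α = (5·(-2) - 7)/(-2 - 0) = 17/2. At u=0: β = (5·0 - 7)/(0 + 2) = -7/2
Result: (17/2)/(u + 2) - (7/2)/u


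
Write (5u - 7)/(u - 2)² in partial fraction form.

(5u - 7) = P(u - 2) + Q. At u = 2: Q = 5·2 - 7 = 3. Coeff of u: P = 5
Result: 5/(u - 2) + 3/(u - 2)²


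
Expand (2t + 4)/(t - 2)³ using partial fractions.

(2t + 4) = α(t - 2)² + β(t - 2) + γ. At t = 2: γ = 2·2 + 4 = 8. Coefficients: α = 0, β = 2
Result: 2/(t - 2)² + 8/(t - 2)³


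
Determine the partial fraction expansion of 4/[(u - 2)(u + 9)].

4/(u - 2)(u + 9) = A/(u - 2) + B/(u + 9). A = 4/(2 + 9) = 4/11, B = 4/(-9 - 2) = -4/11
Result: (4/11)/(u - 2) - (4/11)/(u + 9)


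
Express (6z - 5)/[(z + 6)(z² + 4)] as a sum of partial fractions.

At z=-6: α = (6·(-6) - 5)/((-6)² + 4) = -41/40. β = -α = 41/40, γ = 6 - (-6)·α = -3/20
Result: (-41/40)/(z + 6) + ((41/40)z - 3/20)/(z² + 4)


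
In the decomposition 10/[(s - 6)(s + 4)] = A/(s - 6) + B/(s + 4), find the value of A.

Cover-up at s = 6: A = 10/(6 + 4) = 10/10 = 1


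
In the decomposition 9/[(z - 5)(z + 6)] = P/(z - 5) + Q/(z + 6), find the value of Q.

Cover-up at z = -6: Q = 9/(-6 - 5) = -9/11


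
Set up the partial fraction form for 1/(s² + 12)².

Repeated quadratic factor: (As + B)/(s² + 12) + (Cs + D)/(s² + 12)²


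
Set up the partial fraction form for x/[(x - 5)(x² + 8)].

Linear + irreducible quadratic: α/(x - 5) + (βx + γ)/(x² + 8)


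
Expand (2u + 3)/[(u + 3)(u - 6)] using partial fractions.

At u=-3: α = (2·(-3) + 3)/(-3 - 6) = 1/3. At u=6: β = (2·6 + 3)/(6 + 3) = 5/3
Result: (1/3)/(u + 3) + (5/3)/(u - 6)


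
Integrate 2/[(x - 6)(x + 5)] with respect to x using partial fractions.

Decompose: 2/[(x - 6)(x + 5)] = (2/11)/(x - 6) - (2/11)/(x + 5). Integrate each term: (2/11) ln|(x - 6)| - (2/11) ln|(x + 5)| + C


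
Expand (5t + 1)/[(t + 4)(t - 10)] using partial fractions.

At t=-4: P = (5·(-4) + 1)/(-4 - 10) = 19/14. At t=10: Q = (5·10 + 1)/(10 + 4) = 51/14
Result: (19/14)/(t + 4) + (51/14)/(t - 10)


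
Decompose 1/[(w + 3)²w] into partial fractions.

Cover-up at w=0: R = 1/(0 + 3)² = 1/9. Cover-up at w=-3: Q = 1/(-3 - 0) = -1/3. Comparing w² coeff: P = -R = -1/9
Result: (-1/9)/(w + 3) - (1/3)/(w + 3)² + (1/9)/w


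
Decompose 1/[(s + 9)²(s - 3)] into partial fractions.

Cover-up at s=3: R = 1/(3 + 9)² = 1/144. Cover-up at s=-9: Q = 1/(-9 - 3) = -1/12. Comparing s² coeff: P = -R = -1/144
Result: (-1/144)/(s + 9) - (1/12)/(s + 9)² + (1/144)/(s - 3)


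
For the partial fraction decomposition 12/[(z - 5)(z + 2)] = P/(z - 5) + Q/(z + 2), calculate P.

Cover-up at z = 5: P = 12/(5 + 2) = 12/7


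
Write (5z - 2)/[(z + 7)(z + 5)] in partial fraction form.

At z=-7: α = (5·(-7) - 2)/(-7 + 5) = 37/2. At z=-5: β = (5·(-5) - 2)/(-5 + 7) = -27/2
Result: (37/2)/(z + 7) - (27/2)/(z + 5)


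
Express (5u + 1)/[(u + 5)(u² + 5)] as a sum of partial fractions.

At u=-5: A = (5·(-5) + 1)/((-5)² + 5) = -4/5. B = -A = 4/5, C = 5 - (-5)·A = 1
Result: (-4/5)/(u + 5) + ((4/5)u + 1)/(u² + 5)


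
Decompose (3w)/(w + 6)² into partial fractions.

(3w) = α(w + 6) + β. At w = -6: β = 3·(-6) + 0 = -18. Coeff of w: α = 3
Result: 3/(w + 6) - 18/(w + 6)²


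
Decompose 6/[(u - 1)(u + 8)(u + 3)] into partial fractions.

Using cover-up method: P = 1/6, Q = 2/15, R = -3/10
Result: (1/6)/(u - 1) + (2/15)/(u + 8) - (3/10)/(u + 3)


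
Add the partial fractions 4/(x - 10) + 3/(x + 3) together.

Common denominator (x - 10)(x + 3). Numerator: 4(x + 3) + 3(x - 10) = (4x + 12) + (3x - 30) = 7x - 18
Result: (7x - 18)/[(x - 10)(x + 3)]


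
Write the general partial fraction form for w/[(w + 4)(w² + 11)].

Linear + irreducible quadratic: A/(w + 4) + (Bw + C)/(w² + 11)


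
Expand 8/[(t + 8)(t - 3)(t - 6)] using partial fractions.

Using cover-up method: α = 4/77, β = -8/33, γ = 4/21
Result: (4/77)/(t + 8) - (8/33)/(t - 3) + (4/21)/(t - 6)


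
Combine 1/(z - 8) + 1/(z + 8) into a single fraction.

Common denominator (z - 8)(z + 8). Numerator: 1(z + 8) + 1(z - 8) = (z + 8) + (z - 8) = 2z
Result: (2z)/[(z - 8)(z + 8)]


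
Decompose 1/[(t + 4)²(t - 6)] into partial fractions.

Cover-up at t=6: R = 1/(6 + 4)² = 1/100. Cover-up at t=-4: Q = 1/(-4 - 6) = -1/10. Comparing t² coeff: P = -R = -1/100
Result: (-1/100)/(t + 4) - (1/10)/(t + 4)² + (1/100)/(t - 6)


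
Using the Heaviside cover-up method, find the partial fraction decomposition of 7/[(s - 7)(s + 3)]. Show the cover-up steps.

Cover (s - 7): set s=7, get α = 7/(7 + 3) = 7/10. Cover (s + 3): set s=-3, get β = 7/(-3 - 7) = -7/10.
Result: (7/10)/(s - 7) - (7/10)/(s + 3)


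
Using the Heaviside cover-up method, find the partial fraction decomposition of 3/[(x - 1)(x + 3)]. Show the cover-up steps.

Cover (x - 1): set x=1, get α = 3/(1 + 3) = 3/4. Cover (x + 3): set x=-3, get β = 3/(-3 - 1) = -3/4.
Result: (3/4)/(x - 1) - (3/4)/(x + 3)


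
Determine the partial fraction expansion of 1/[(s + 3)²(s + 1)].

Cover-up at s=-1: C = 1/(-1 + 3)² = 1/4. Cover-up at s=-3: B = 1/(-3 + 1) = -1/2. Comparing s² coeff: A = -C = -1/4
Result: (-1/4)/(s + 3) - (1/2)/(s + 3)² + (1/4)/(s + 1)


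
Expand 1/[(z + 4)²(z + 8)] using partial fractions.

Cover-up at z=-8: γ = 1/(-8 + 4)² = 1/16. Cover-up at z=-4: β = 1/(-4 + 8) = 1/4. Comparing z² coeff: α = -γ = -1/16
Result: (-1/16)/(z + 4) + (1/4)/(z + 4)² + (1/16)/(z + 8)


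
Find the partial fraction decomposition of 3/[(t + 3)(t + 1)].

3/(t + 3)(t + 1) = A/(t + 3) + B/(t + 1). A = 3/(-3 + 1) = -3/2, B = 3/(-1 + 3) = 3/2
Result: (-3/2)/(t + 3) + (3/2)/(t + 1)


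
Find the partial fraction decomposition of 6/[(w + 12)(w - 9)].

6/(w + 12)(w - 9) = A/(w + 12) + B/(w - 9). A = 6/(-12 - 9) = -2/7, B = 6/(9 + 12) = 2/7
Result: (-2/7)/(w + 12) + (2/7)/(w - 9)


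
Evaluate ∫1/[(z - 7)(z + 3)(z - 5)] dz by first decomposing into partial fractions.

Cover-up: A = 1/20, B = 1/80, C = -1/16. Decomposition: (1/20)/(z - 7) + (1/80)/(z + 3) - (1/16)/(z - 5). Integrate each term: (1/20) ln|(z - 7)| + (1/80) ln|(z + 3)| - (1/16) ln|(z - 5)| + C


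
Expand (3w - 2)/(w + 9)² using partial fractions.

(3w - 2) = P(w + 9) + Q. At w = -9: Q = 3·(-9) - 2 = -29. Coeff of w: P = 3
Result: 3/(w + 9) - 29/(w + 9)²


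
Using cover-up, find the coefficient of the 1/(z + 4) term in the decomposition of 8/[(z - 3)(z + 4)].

Cover (z + 4), set z=-4: 8/((z - 3) at z=-4) = 8/(-7) = -8/7


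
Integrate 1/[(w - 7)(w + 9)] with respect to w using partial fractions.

Decompose: 1/[(w - 7)(w + 9)] = (1/16)/(w - 7) - (1/16)/(w + 9). Integrate each term: (1/16) ln|(w - 7)| - (1/16) ln|(w + 9)| + C


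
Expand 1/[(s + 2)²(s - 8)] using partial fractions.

Cover-up at s=8: R = 1/(8 + 2)² = 1/100. Cover-up at s=-2: Q = 1/(-2 - 8) = -1/10. Comparing s² coeff: P = -R = -1/100
Result: (-1/100)/(s + 2) - (1/10)/(s + 2)² + (1/100)/(s - 8)


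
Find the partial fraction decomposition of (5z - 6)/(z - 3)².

(5z - 6) = P(z - 3) + Q. At z = 3: Q = 5·3 - 6 = 9. Coeff of z: P = 5
Result: 5/(z - 3) + 9/(z - 3)²


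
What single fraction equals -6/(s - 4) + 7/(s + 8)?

Common denominator (s - 4)(s + 8). Numerator: -6(s + 8) + 7(s - 4) = (-6s - 48) + (7s - 28) = s - 76
Result: (s - 76)/[(s - 4)(s + 8)]


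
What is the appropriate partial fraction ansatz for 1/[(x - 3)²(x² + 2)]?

Repeated linear + quadratic: A/(x - 3) + B/(x - 3)² + (Cx + D)/(x² + 2)


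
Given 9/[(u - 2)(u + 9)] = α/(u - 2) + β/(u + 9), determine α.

Cover-up at u = 2: α = 9/(2 + 9) = 9/11


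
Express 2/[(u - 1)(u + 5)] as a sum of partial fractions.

2/(u - 1)(u + 5) = A/(u - 1) + B/(u + 5). A = 2/(1 + 5) = 1/3, B = 2/(-5 - 1) = -1/3
Result: (1/3)/(u - 1) - (1/3)/(u + 5)


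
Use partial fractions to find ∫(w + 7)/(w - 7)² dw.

Decompose: P = 1, Q = 1·7 + 7 = 14, so (w + 7)/(w - 7)² = 1/(w - 7) + 14/(w - 7)². Integrate: ∫ P/(w - 7) dw = ln|(w - 7)|; ∫ Q/(w - 7)² dw = -14/(w - 7). Sum: ln|(w - 7)| - 14/(w - 7) + C


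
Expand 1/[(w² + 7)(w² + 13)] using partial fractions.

Coefficient matching gives α = γ = 0, β = 1/(13-7) = 1/6, δ = -β = -1/6
Result: (1/6)/(w² + 7) - (1/6)/(w² + 13)


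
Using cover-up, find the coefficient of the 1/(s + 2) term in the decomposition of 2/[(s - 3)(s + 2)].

Cover (s + 2), set s=-2: 2/((s - 3) at s=-2) = 2/(-5) = -2/5


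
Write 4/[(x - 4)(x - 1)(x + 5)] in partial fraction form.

Using cover-up method: A = 4/27, B = -2/9, C = 2/27
Result: (4/27)/(x - 4) - (2/9)/(x - 1) + (2/27)/(x + 5)


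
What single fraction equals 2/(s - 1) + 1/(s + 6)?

Common denominator (s - 1)(s + 6). Numerator: 2(s + 6) + 1(s - 1) = (2s + 12) + (s - 1) = 3s + 11
Result: (3s + 11)/[(s - 1)(s + 6)]


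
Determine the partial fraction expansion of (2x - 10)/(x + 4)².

(2x - 10) = A(x + 4) + B. At x = -4: B = 2·(-4) - 10 = -18. Coeff of x: A = 2
Result: 2/(x + 4) - 18/(x + 4)²


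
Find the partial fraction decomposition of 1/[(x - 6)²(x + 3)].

Cover-up at x=-3: R = 1/(-3 - 6)² = 1/81. Cover-up at x=6: Q = 1/(6 + 3) = 1/9. Comparing x² coeff: P = -R = -1/81
Result: (-1/81)/(x - 6) + (1/9)/(x - 6)² + (1/81)/(x + 3)


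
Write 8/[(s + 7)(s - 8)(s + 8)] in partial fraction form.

Using cover-up method: A = -8/15, B = 1/30, C = 1/2
Result: (-8/15)/(s + 7) + (1/30)/(s - 8) + (1/2)/(s + 8)


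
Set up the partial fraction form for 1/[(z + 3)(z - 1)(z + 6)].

Three distinct linear factors: A/(z + 3) + B/(z - 1) + C/(z + 6)


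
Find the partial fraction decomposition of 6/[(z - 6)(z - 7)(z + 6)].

Using cover-up method: P = -1/2, Q = 6/13, R = 1/26
Result: (-1/2)/(z - 6) + (6/13)/(z - 7) + (1/26)/(z + 6)


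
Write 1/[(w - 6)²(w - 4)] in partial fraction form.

Cover-up at w=4: R = 1/(4 - 6)² = 1/4. Cover-up at w=6: Q = 1/(6 - 4) = 1/2. Comparing w² coeff: P = -R = -1/4
Result: (-1/4)/(w - 6) + (1/2)/(w - 6)² + (1/4)/(w - 4)


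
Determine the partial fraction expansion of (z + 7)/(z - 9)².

(z + 7) = α(z - 9) + β. At z = 9: β = 1·9 + 7 = 16. Coeff of z: α = 1
Result: 1/(z - 9) + 16/(z - 9)²


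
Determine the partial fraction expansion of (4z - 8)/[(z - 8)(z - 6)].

At z=8: A = (4·8 - 8)/(8 - 6) = 12. At z=6: B = (4·6 - 8)/(6 - 8) = -8
Result: 12/(z - 8) - 8/(z - 6)


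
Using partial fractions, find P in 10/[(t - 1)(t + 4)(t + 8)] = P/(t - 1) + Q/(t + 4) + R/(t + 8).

Cover-up at t = 1: P = 10/[(1 + 4)(1 + 8)] = 10/[(5)(9)] = 10/45 = 2/9


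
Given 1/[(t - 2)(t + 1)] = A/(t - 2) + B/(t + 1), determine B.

Cover-up at t = -1: B = 1/(-1 - 2) = -1/3


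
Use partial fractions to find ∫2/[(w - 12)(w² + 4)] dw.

Cover-up at w=12: A = 2/(12²+4) = 1/74. Coeff matching: B = -1/74, C = -6/37. Decomposition: (1/74)/(w - 12) - ((1/74)w + 6/37)/(w² + 4). Integrate: linear → ln, quadratic → (1/2)ln + arctan: (1/74) ln|(w - 12)| - (1/148) ln(w² + 4) - (3/37) arctan(w/2) + C


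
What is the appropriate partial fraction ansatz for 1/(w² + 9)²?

Repeated quadratic factor: (αw + β)/(w² + 9) + (γw + δ)/(w² + 9)²


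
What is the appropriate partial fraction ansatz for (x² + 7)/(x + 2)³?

Repeated linear factor (power 3): α/(x + 2) + β/(x + 2)² + γ/(x + 2)³


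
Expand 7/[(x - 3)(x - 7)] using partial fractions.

7/(x - 3)(x - 7) = A/(x - 3) + B/(x - 7). A = 7/(3 - 7) = -7/4, B = 7/(7 - 3) = 7/4
Result: (-7/4)/(x - 3) + (7/4)/(x - 7)


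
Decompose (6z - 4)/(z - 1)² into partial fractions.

(6z - 4) = P(z - 1) + Q. At z = 1: Q = 6·1 - 4 = 2. Coeff of z: P = 6
Result: 6/(z - 1) + 2/(z - 1)²


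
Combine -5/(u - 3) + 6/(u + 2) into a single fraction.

Common denominator (u - 3)(u + 2). Numerator: -5(u + 2) + 6(u - 3) = (-5u - 10) + (6u - 18) = u - 28
Result: (u - 28)/[(u - 3)(u + 2)]


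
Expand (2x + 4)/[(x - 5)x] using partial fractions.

At x=5: P = (2·5 + 4)/(5 - 0) = 14/5. At x=0: Q = (2·0 + 4)/(0 - 5) = -4/5
Result: (14/5)/(x - 5) - (4/5)/x


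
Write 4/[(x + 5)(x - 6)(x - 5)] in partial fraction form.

Using cover-up method: A = 2/55, B = 4/11, C = -2/5
Result: (2/55)/(x + 5) + (4/11)/(x - 6) - (2/5)/(x - 5)


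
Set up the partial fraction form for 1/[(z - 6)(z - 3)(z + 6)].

Three distinct linear factors: A/(z - 6) + B/(z - 3) + C/(z + 6)


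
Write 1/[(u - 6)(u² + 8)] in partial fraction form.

Cover-up at u = 6: A = 1/(6² + 8) = 1/44. Then B = -A = -1/44, C = -A·(0 + 6) = -3/22
Result: (1/44)/(u - 6) - ((1/44)u + 3/22)/(u² + 8)


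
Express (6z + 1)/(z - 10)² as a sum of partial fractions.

(6z + 1) = P(z - 10) + Q. At z = 10: Q = 6·10 + 1 = 61. Coeff of z: P = 6
Result: 6/(z - 10) + 61/(z - 10)²


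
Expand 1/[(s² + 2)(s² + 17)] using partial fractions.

Coefficient matching gives α = γ = 0, β = 1/(17-2) = 1/15, δ = -β = -1/15
Result: (1/15)/(s² + 2) - (1/15)/(s² + 17)


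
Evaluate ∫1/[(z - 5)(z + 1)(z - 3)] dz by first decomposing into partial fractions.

Cover-up: P = 1/12, Q = 1/24, R = -1/8. Decomposition: (1/12)/(z - 5) + (1/24)/(z + 1) - (1/8)/(z - 3). Integrate each term: (1/12) ln|(z - 5)| + (1/24) ln|(z + 1)| - (1/8) ln|(z - 3)| + C


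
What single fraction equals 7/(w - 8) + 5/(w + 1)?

Common denominator (w - 8)(w + 1). Numerator: 7(w + 1) + 5(w - 8) = (7w + 7) + (5w - 40) = 12w - 33
Result: (12w - 33)/[(w - 8)(w + 1)]


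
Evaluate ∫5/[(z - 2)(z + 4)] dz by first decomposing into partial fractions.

Decompose: 5/[(z - 2)(z + 4)] = (5/6)/(z - 2) - (5/6)/(z + 4). Integrate each term: (5/6) ln|(z - 2)| - (5/6) ln|(z + 4)| + C


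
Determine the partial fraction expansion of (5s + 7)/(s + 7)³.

(5s + 7) = α(s + 7)² + β(s + 7) + γ. At s = -7: γ = 5·(-7) + 7 = -28. Coefficients: α = 0, β = 5
Result: 5/(s + 7)² - 28/(s + 7)³


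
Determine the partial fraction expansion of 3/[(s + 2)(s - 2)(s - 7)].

Using cover-up method: A = 1/12, B = -3/20, C = 1/15
Result: (1/12)/(s + 2) - (3/20)/(s - 2) + (1/15)/(s - 7)


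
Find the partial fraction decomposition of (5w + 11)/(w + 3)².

(5w + 11) = A(w + 3) + B. At w = -3: B = 5·(-3) + 11 = -4. Coeff of w: A = 5
Result: 5/(w + 3) - 4/(w + 3)²


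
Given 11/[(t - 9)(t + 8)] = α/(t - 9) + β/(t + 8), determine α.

Cover-up at t = 9: α = 11/(9 + 8) = 11/17


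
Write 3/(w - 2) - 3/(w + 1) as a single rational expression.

Common denominator (w - 2)(w + 1). Numerator: 3(w + 1) - 3(w - 2) = (3w + 3) - (3w - 6) = 9
Result: (9)/[(w - 2)(w + 1)]


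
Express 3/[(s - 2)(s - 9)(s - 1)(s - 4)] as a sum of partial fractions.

Using Heaviside cover-up: (3/14)/(s - 2) + (3/280)/(s - 9) - (1/8)/(s - 1) - (1/10)/(s - 4)
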